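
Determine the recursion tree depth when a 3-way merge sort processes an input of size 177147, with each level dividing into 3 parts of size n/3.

For divide and conquer with division factor 3:

Problem sizes at each level:
Level 0: 177147
Level 1: 59049
Level 2: 19683
Level 3: 6561
Level 4: 2187
Level 5: 729
Level 6: 243
Level 7: 81
Level 8: 27
Level 9: 9
Level 10: 3
Level 11: 1

The root is level 0 and the size-1 base case is level 11 (the tree spans levels 0 through 11, i.e. 12 levels counting the root), so the depth is the number of divisions: log_3(177147) = 11

The recursion tree depth is log_3(177147) = 11. At each level, the problem size is divided by 3, so it takes 11 divisions to reduce to a base case of size 1. The algorithm makes 3 recursive calls at each level.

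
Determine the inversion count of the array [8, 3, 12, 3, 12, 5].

Finding inversions in [8, 3, 12, 3, 12, 5]:

(0, 1): arr[0]=8 > arr[1]=3
(0, 3): arr[0]=8 > arr[3]=3
(0, 5): arr[0]=8 > arr[5]=5
(2, 3): arr[2]=12 > arr[3]=3
(2, 5): arr[2]=12 > arr[5]=5
(4, 5): arr[4]=12 > arr[5]=5

Total inversions: 6

The array has 6 inversion(s): (0,1), (0,3), (0,5), (2,3), (2,5), (4,5). Each pair (i,j) satisfies i < j and arr[i] > arr[j].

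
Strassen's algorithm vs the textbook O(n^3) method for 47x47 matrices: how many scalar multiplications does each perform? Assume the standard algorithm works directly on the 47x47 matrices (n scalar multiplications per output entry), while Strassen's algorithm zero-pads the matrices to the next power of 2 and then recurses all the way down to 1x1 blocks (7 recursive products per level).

Matrix multiplication for 47x47 matrices:

Strassen's algorithm requires power-of-2 dimensions. Pad 47x47 to 64x64 (next power of 2).

Standard algorithm: 47^3 = 103823 multiplications
Strassen's algorithm: 7^(log2(64)) = 7^6 = 117649 multiplications
Difference: 103823 - 117649 = -13826 (Strassen uses MORE here due to padding overhead — for small or just-over-power-of-2 n, padding can outweigh the per-level savings)

Standard: 103823 multiplications (47^3). Strassen: 117649 multiplications (7^6, after padding to 64x64). Strassen reduces 8 recursive multiplications to 7 at each level.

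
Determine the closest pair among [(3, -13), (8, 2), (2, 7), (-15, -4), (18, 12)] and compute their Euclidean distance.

Computing all pairwise distances among 5 points:

d((3, -13), (8, 2)) = 15.8114
d((3, -13), (2, 7)) = 20.025
d((3, -13), (-15, -4)) = 20.1246
d((3, -13), (18, 12)) = 29.1548
d((8, 2), (2, 7)) = 7.8102 <-- minimum
d((8, 2), (-15, -4)) = 23.7697
d((8, 2), (18, 12)) = 14.1421
d((2, 7), (-15, -4)) = 20.2485
d((2, 7), (18, 12)) = 16.7631
d((-15, -4), (18, 12)) = 36.6742

Closest pair: (8, 2) and (2, 7) with distance 7.8102

The closest pair is (8, 2) and (2, 7) with Euclidean distance 7.8102. For 5 points, brute-force pairwise comparison is shown above. For large n, the divide-and-conquer algorithm (sort by x, recurse on halves, check the dividing strip) achieves O(n log n).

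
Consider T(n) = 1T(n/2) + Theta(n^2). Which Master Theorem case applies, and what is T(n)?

Master Theorem for T(n) = 1T(n/2) + O(n^2):

a = 1, b = 2, c = 2
log_b(a) = log_2(1) = 0.0000

Case 3: c = 2 > log_2(1) = 0.0000
T(n) = O(n^2) = O(n^2)

For T(n) = 1T(n/2) + O(n^2): log_2(1) = 0.0000. This is Case 3 of the Master Theorem (c > log_b(a), work dominated by root), giving O(n^2).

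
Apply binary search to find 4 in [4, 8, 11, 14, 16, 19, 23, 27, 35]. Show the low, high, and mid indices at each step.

Binary search for 4 in [4, 8, 11, 14, 16, 19, 23, 27, 35]:

lo=0, hi=8, mid=4, arr[mid]=16 -> 16 > 4, search left half
lo=0, hi=3, mid=1, arr[mid]=8 -> 8 > 4, search left half
lo=0, hi=0, mid=0, arr[mid]=4 -> Found target at index 0!

Binary search finds 4 at index 0 after 3 comparisons. The search repeatedly halves the search space by comparing with the middle element.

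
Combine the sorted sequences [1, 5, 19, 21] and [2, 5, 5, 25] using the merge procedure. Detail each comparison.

Merging process:

Compare 1 vs 2: take 1 from left. Merged: [1]
Compare 5 vs 2: take 2 from right. Merged: [1, 2]
Compare 5 vs 5: take 5 from left. Merged: [1, 2, 5]
Compare 19 vs 5: take 5 from right. Merged: [1, 2, 5, 5]
Compare 19 vs 5: take 5 from right. Merged: [1, 2, 5, 5, 5]
Compare 19 vs 25: take 19 from left. Merged: [1, 2, 5, 5, 5, 19]
Compare 21 vs 25: take 21 from left. Merged: [1, 2, 5, 5, 5, 19, 21]
Append remaining from right: [25]. Merged: [1, 2, 5, 5, 5, 19, 21, 25]

Final merged array: [1, 2, 5, 5, 5, 19, 21, 25]
Total comparisons: 7

The merged array is [1, 2, 5, 5, 5, 19, 21, 25], requiring 7 comparisons. The merge step runs in O(n) time where n is the total number of elements.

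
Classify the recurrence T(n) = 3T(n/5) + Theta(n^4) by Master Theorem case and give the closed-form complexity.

Master Theorem for T(n) = 3T(n/5) + O(n^4):

a = 3, b = 5, c = 4
log_b(a) = log_5(3) = 0.6826

Case 3: c = 4 > log_5(3) = 0.6826
T(n) = O(n^4) = O(n^4)

For T(n) = 3T(n/5) + O(n^4): log_5(3) = 0.6826. This is Case 3 of the Master Theorem (c > log_b(a), work dominated by root), giving O(n^4).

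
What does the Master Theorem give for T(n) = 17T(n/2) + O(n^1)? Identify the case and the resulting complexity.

Master Theorem for T(n) = 17T(n/2) + O(n^1):

a = 17, b = 2, c = 1
log_b(a) = log_2(17) = 4.0875

Case 1: c = 1 < log_2(17) = 4.0875
T(n) = O(n^(log_2 17))

For T(n) = 17T(n/2) + O(n^1): log_2(17) = 4.0875. This is Case 1 of the Master Theorem (c < log_b(a), work dominated by leaves), giving O(n^(log_2 17)).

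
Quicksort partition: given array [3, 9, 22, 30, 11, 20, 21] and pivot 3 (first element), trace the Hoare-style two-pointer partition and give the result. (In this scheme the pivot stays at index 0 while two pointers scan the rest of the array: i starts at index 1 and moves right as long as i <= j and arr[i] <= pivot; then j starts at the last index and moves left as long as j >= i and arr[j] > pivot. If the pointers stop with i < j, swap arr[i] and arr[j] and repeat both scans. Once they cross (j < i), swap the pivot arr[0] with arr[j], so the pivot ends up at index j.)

Hoare-style two-pointer partition with pivot = 3:

Initial array: [3, 9, 22, 30, 11, 20, 21]

Pointers start at i = 1, j = 6.
i ends at 1, j ends at 0: the pointers have crossed (j < i), so scanning stops.

j = 0, so swapping arr[0] with arr[j] leaves the pivot at position 0: [3, 9, 22, 30, 11, 20, 21]
Pivot position: 0

After partitioning with pivot 3, the array becomes [3, 9, 22, 30, 11, 20, 21]. The pivot is placed at index 0. All elements to the left of the pivot are <= 3, and all elements to the right are > 3.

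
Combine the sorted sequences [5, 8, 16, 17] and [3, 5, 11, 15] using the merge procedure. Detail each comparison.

Merging process:

Compare 5 vs 3: take 3 from right. Merged: [3]
Compare 5 vs 5: take 5 from left. Merged: [3, 5]
Compare 8 vs 5: take 5 from right. Merged: [3, 5, 5]
Compare 8 vs 11: take 8 from left. Merged: [3, 5, 5, 8]
Compare 16 vs 11: take 11 from right. Merged: [3, 5, 5, 8, 11]
Compare 16 vs 15: take 15 from right. Merged: [3, 5, 5, 8, 11, 15]
Append remaining from left: [16, 17]. Merged: [3, 5, 5, 8, 11, 15, 16, 17]

Final merged array: [3, 5, 5, 8, 11, 15, 16, 17]
Total comparisons: 6

The merged array is [3, 5, 5, 8, 11, 15, 16, 17], requiring 6 comparisons. The merge step runs in O(n) time where n is the total number of elements.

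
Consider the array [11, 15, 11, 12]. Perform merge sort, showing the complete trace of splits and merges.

Merge sort trace:

Split: [11, 15, 11, 12] -> [11, 15] and [11, 12]
  Split: [11, 15] -> [11] and [15]
  Merge: [11] + [15] -> [11, 15]
  Split: [11, 12] -> [11] and [12]
  Merge: [11] + [12] -> [11, 12]
Merge: [11, 15] + [11, 12] -> [11, 11, 12, 15]

Final sorted array: [11, 11, 12, 15]

The merge sort proceeds by recursively splitting the array and merging sorted halves.
After all merges, the sorted array is [11, 11, 12, 15].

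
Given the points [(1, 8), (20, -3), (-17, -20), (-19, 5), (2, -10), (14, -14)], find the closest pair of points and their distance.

Computing all pairwise distances among 6 points:

d((1, 8), (20, -3)) = 21.9545
d((1, 8), (-17, -20)) = 33.2866
d((1, 8), (-19, 5)) = 20.2237
d((1, 8), (2, -10)) = 18.0278
d((1, 8), (14, -14)) = 25.5539
d((20, -3), (-17, -20)) = 40.7185
d((20, -3), (-19, 5)) = 39.8121
d((20, -3), (2, -10)) = 19.3132
d((20, -3), (14, -14)) = 12.53 <-- minimum
d((-17, -20), (-19, 5)) = 25.0799
d((-17, -20), (2, -10)) = 21.4709
d((-17, -20), (14, -14)) = 31.5753
d((-19, 5), (2, -10)) = 25.807
d((-19, 5), (14, -14)) = 38.0789
d((2, -10), (14, -14)) = 12.6491

Closest pair: (20, -3) and (14, -14) with distance 12.53

The closest pair is (20, -3) and (14, -14) with Euclidean distance 12.53. For 6 points, brute-force pairwise comparison is shown above. For large n, the divide-and-conquer algorithm (sort by x, recurse on halves, check the dividing strip) achieves O(n log n).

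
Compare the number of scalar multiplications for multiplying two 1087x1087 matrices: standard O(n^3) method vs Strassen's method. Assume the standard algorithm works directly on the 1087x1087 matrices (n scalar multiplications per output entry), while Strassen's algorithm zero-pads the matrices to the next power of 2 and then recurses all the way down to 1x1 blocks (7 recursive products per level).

Matrix multiplication for 1087x1087 matrices:

Strassen's algorithm requires power-of-2 dimensions. Pad 1087x1087 to 2048x2048 (next power of 2).

Standard algorithm: 1087^3 = 1284365503 multiplications
Strassen's algorithm: 7^(log2(2048)) = 7^11 = 1977326743 multiplications
Difference: 1284365503 - 1977326743 = -692961240 (Strassen uses MORE here due to padding overhead — for small or just-over-power-of-2 n, padding can outweigh the per-level savings)

Standard: 1284365503 multiplications (1087^3). Strassen: 1977326743 multiplications (7^11, after padding to 2048x2048). Strassen reduces 8 recursive multiplications to 7 at each level.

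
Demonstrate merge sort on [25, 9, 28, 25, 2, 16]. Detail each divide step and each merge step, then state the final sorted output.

Merge sort trace:

Split: [25, 9, 28, 25, 2, 16] -> [25, 9, 28] and [25, 2, 16]
  Split: [25, 9, 28] -> [25] and [9, 28]
    Split: [9, 28] -> [9] and [28]
    Merge: [9] + [28] -> [9, 28]
  Merge: [25] + [9, 28] -> [9, 25, 28]
  Split: [25, 2, 16] -> [25] and [2, 16]
    Split: [2, 16] -> [2] and [16]
    Merge: [2] + [16] -> [2, 16]
  Merge: [25] + [2, 16] -> [2, 16, 25]
Merge: [9, 25, 28] + [2, 16, 25] -> [2, 9, 16, 25, 25, 28]

Final sorted array: [2, 9, 16, 25, 25, 28]

The merge sort proceeds by recursively splitting the array and merging sorted halves.
After all merges, the sorted array is [2, 9, 16, 25, 25, 28].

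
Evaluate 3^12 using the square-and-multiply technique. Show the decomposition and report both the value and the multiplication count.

Computing 3^12 by squaring (build up from 3^1; each line after the first costs one multiplication):

3^1 = 3
3^2 = (3^1)^2 = 3^2 = 9
3^3 = 3 * 3^2 = 3 * 9 = 27
3^6 = (3^3)^2 = 27^2 = 729
3^12 = (3^6)^2 = 729^2 = 531441

Result: 531441
Multiplications needed: 4 (4 lines after 3^1)

3^12 = 531441. Using exponentiation by squaring, this requires 4 multiplications. The key idea: if the exponent is even, square the half-power; if odd, multiply by the base once.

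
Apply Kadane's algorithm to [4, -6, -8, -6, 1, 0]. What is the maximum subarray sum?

Using Kadane's algorithm on [4, -6, -8, -6, 1, 0]:

Scanning through the array:
Position 1 (value -6): max_ending_here = -2, max_so_far = 4
Position 2 (value -8): max_ending_here = -8, max_so_far = 4
Position 3 (value -6): max_ending_here = -6, max_so_far = 4
Position 4 (value 1): max_ending_here = 1, max_so_far = 4
Position 5 (value 0): max_ending_here = 1, max_so_far = 4

Maximum subarray: [4]
Maximum sum: 4

The maximum subarray is [4] with sum 4. This subarray runs from index 0 to index 0.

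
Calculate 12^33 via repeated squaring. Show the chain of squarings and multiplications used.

Computing 12^33 by squaring (build up from 12^1; each line after the first costs one multiplication):

12^1 = 12
12^2 = (12^1)^2 = 12^2 = 144
12^4 = (12^2)^2 = 144^2 = 20736
12^8 = (12^4)^2 = 20736^2 = 429981696
12^16 = (12^8)^2 = 429981696^2 = 184884258895036416
12^32 = (12^16)^2 = 184884258895036416^2 = 34182189187166852111368841966125056
12^33 = 12 * 12^32 = 12 * 34182189187166852111368841966125056 = 410186270246002225336426103593500672

Result: 410186270246002225336426103593500672
Multiplications needed: 6 (6 lines after 12^1)

12^33 = 410186270246002225336426103593500672. Using exponentiation by squaring, this requires 6 multiplications. The key idea: if the exponent is even, square the half-power; if odd, multiply by the base once.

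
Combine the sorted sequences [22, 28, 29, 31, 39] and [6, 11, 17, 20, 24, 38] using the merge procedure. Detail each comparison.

Merging process:

Compare 22 vs 6: take 6 from right. Merged: [6]
Compare 22 vs 11: take 11 from right. Merged: [6, 11]
Compare 22 vs 17: take 17 from right. Merged: [6, 11, 17]
Compare 22 vs 20: take 20 from right. Merged: [6, 11, 17, 20]
Compare 22 vs 24: take 22 from left. Merged: [6, 11, 17, 20, 22]
Compare 28 vs 24: take 24 from right. Merged: [6, 11, 17, 20, 22, 24]
Compare 28 vs 38: take 28 from left. Merged: [6, 11, 17, 20, 22, 24, 28]
Compare 29 vs 38: take 29 from left. Merged: [6, 11, 17, 20, 22, 24, 28, 29]
Compare 31 vs 38: take 31 from left. Merged: [6, 11, 17, 20, 22, 24, 28, 29, 31]
Compare 39 vs 38: take 38 from right. Merged: [6, 11, 17, 20, 22, 24, 28, 29, 31, 38]
Append remaining from left: [39]. Merged: [6, 11, 17, 20, 22, 24, 28, 29, 31, 38, 39]

Final merged array: [6, 11, 17, 20, 22, 24, 28, 29, 31, 38, 39]
Total comparisons: 10

The merged array is [6, 11, 17, 20, 22, 24, 28, 29, 31, 38, 39], requiring 10 comparisons. The merge step runs in O(n) time where n is the total number of elements.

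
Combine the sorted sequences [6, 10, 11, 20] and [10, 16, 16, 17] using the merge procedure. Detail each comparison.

Merging process:

Compare 6 vs 10: take 6 from left. Merged: [6]
Compare 10 vs 10: take 10 from left. Merged: [6, 10]
Compare 11 vs 10: take 10 from right. Merged: [6, 10, 10]
Compare 11 vs 16: take 11 from left. Merged: [6, 10, 10, 11]
Compare 20 vs 16: take 16 from right. Merged: [6, 10, 10, 11, 16]
Compare 20 vs 16: take 16 from right. Merged: [6, 10, 10, 11, 16, 16]
Compare 20 vs 17: take 17 from right. Merged: [6, 10, 10, 11, 16, 16, 17]
Append remaining from left: [20]. Merged: [6, 10, 10, 11, 16, 16, 17, 20]

Final merged array: [6, 10, 10, 11, 16, 16, 17, 20]
Total comparisons: 7

The merged array is [6, 10, 10, 11, 16, 16, 17, 20], requiring 7 comparisons. The merge step runs in O(n) time where n is the total number of elements.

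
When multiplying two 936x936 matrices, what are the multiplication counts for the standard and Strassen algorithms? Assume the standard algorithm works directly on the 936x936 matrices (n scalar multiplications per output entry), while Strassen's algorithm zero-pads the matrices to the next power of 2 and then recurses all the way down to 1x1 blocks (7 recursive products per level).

Matrix multiplication for 936x936 matrices:

Strassen's algorithm requires power-of-2 dimensions. Pad 936x936 to 1024x1024 (next power of 2).

Standard algorithm: 936^3 = 820025856 multiplications
Strassen's algorithm: 7^(log2(1024)) = 7^10 = 282475249 multiplications
Savings: 820025856 - 282475249 = 537550607 multiplications

Standard: 820025856 multiplications (936^3). Strassen: 282475249 multiplications (7^10, after padding to 1024x1024). Strassen reduces 8 recursive multiplications to 7 at each level.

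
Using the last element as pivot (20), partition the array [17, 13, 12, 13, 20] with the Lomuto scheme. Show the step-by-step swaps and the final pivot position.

Lomuto partition with pivot = 20:

Initial array: [17, 13, 12, 13, 20]

arr[0]=17 <= 20: swap with position 0, array becomes [17, 13, 12, 13, 20]
arr[1]=13 <= 20: swap with position 1, array becomes [17, 13, 12, 13, 20]
arr[2]=12 <= 20: swap with position 2, array becomes [17, 13, 12, 13, 20]
arr[3]=13 <= 20: swap with position 3, array becomes [17, 13, 12, 13, 20]

Place pivot at position 4: [17, 13, 12, 13, 20]
Pivot position: 4

After partitioning with pivot 20, the array becomes [17, 13, 12, 13, 20]. The pivot is placed at index 4. All elements to the left of the pivot are <= 20, and all elements to the right are > 20.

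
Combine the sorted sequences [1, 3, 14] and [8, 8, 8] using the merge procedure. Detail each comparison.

Merging process:

Compare 1 vs 8: take 1 from left. Merged: [1]
Compare 3 vs 8: take 3 from left. Merged: [1, 3]
Compare 14 vs 8: take 8 from right. Merged: [1, 3, 8]
Compare 14 vs 8: take 8 from right. Merged: [1, 3, 8, 8]
Compare 14 vs 8: take 8 from right. Merged: [1, 3, 8, 8, 8]
Append remaining from left: [14]. Merged: [1, 3, 8, 8, 8, 14]

Final merged array: [1, 3, 8, 8, 8, 14]
Total comparisons: 5

The merged array is [1, 3, 8, 8, 8, 14], requiring 5 comparisons. The merge step runs in O(n) time where n is the total number of elements.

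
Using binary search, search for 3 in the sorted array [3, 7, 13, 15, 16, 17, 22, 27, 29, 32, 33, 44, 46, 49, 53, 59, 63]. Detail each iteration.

Binary search for 3 in [3, 7, 13, 15, 16, 17, 22, 27, 29, 32, 33, 44, 46, 49, 53, 59, 63]:

lo=0, hi=16, mid=8, arr[mid]=29 -> 29 > 3, search left half
lo=0, hi=7, mid=3, arr[mid]=15 -> 15 > 3, search left half
lo=0, hi=2, mid=1, arr[mid]=7 -> 7 > 3, search left half
lo=0, hi=0, mid=0, arr[mid]=3 -> Found target at index 0!

Binary search finds 3 at index 0 after 4 comparisons. The search repeatedly halves the search space by comparing with the middle element.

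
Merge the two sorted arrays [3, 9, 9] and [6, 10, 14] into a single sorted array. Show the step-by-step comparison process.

Merging process:

Compare 3 vs 6: take 3 from left. Merged: [3]
Compare 9 vs 6: take 6 from right. Merged: [3, 6]
Compare 9 vs 10: take 9 from left. Merged: [3, 6, 9]
Compare 9 vs 10: take 9 from left. Merged: [3, 6, 9, 9]
Append remaining from right: [10, 14]. Merged: [3, 6, 9, 9, 10, 14]

Final merged array: [3, 6, 9, 9, 10, 14]
Total comparisons: 4

The merged array is [3, 6, 9, 9, 10, 14], requiring 4 comparisons. The merge step runs in O(n) time where n is the total number of elements.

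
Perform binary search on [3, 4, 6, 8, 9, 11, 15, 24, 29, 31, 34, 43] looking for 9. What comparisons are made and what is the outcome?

Binary search for 9 in [3, 4, 6, 8, 9, 11, 15, 24, 29, 31, 34, 43]:

lo=0, hi=11, mid=5, arr[mid]=11 -> 11 > 9, search left half
lo=0, hi=4, mid=2, arr[mid]=6 -> 6 < 9, search right half
lo=3, hi=4, mid=3, arr[mid]=8 -> 8 < 9, search right half
lo=4, hi=4, mid=4, arr[mid]=9 -> Found target at index 4!

Binary search finds 9 at index 4 after 4 comparisons. The search repeatedly halves the search space by comparing with the middle element.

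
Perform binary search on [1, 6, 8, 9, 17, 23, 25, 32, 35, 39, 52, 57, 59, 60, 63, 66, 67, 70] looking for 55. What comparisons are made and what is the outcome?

Binary search for 55 in [1, 6, 8, 9, 17, 23, 25, 32, 35, 39, 52, 57, 59, 60, 63, 66, 67, 70]:

lo=0, hi=17, mid=8, arr[mid]=35 -> 35 < 55, search right half
lo=9, hi=17, mid=13, arr[mid]=60 -> 60 > 55, search left half
lo=9, hi=12, mid=10, arr[mid]=52 -> 52 < 55, search right half
lo=11, hi=12, mid=11, arr[mid]=57 -> 57 > 55, search left half
lo=11 > hi=10, target 55 not found

Binary search determines that 55 is not in the array after 4 comparisons. The search space was exhausted without finding the target.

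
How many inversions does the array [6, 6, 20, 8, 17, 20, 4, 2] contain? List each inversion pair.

Finding inversions in [6, 6, 20, 8, 17, 20, 4, 2]:

(0, 6): arr[0]=6 > arr[6]=4
(0, 7): arr[0]=6 > arr[7]=2
(1, 6): arr[1]=6 > arr[6]=4
(1, 7): arr[1]=6 > arr[7]=2
(2, 3): arr[2]=20 > arr[3]=8
(2, 4): arr[2]=20 > arr[4]=17
(2, 6): arr[2]=20 > arr[6]=4
(2, 7): arr[2]=20 > arr[7]=2
(3, 6): arr[3]=8 > arr[6]=4
(3, 7): arr[3]=8 > arr[7]=2
(4, 6): arr[4]=17 > arr[6]=4
(4, 7): arr[4]=17 > arr[7]=2
(5, 6): arr[5]=20 > arr[6]=4
(5, 7): arr[5]=20 > arr[7]=2
(6, 7): arr[6]=4 > arr[7]=2

Total inversions: 15

The array has 15 inversion(s): (0,6), (0,7), (1,6), (1,7), (2,3), (2,4), (2,6), (2,7), (3,6), (3,7), (4,6), (4,7), (5,6), (5,7), (6,7). Each pair (i,j) satisfies i < j and arr[i] > arr[j].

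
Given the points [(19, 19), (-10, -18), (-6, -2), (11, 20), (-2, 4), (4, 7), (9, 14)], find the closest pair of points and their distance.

Computing all pairwise distances among 7 points:

d((19, 19), (-10, -18)) = 47.0106
d((19, 19), (-6, -2)) = 32.6497
d((19, 19), (11, 20)) = 8.0623
d((19, 19), (-2, 4)) = 25.807
d((19, 19), (4, 7)) = 19.2094
d((19, 19), (9, 14)) = 11.1803
d((-10, -18), (-6, -2)) = 16.4924
d((-10, -18), (11, 20)) = 43.4166
d((-10, -18), (-2, 4)) = 23.4094
d((-10, -18), (4, 7)) = 28.6531
d((-10, -18), (9, 14)) = 37.2156
d((-6, -2), (11, 20)) = 27.8029
d((-6, -2), (-2, 4)) = 7.2111
d((-6, -2), (4, 7)) = 13.4536
d((-6, -2), (9, 14)) = 21.9317
d((11, 20), (-2, 4)) = 20.6155
d((11, 20), (4, 7)) = 14.7648
d((11, 20), (9, 14)) = 6.3246 <-- minimum
d((-2, 4), (4, 7)) = 6.7082
d((-2, 4), (9, 14)) = 14.8661
d((4, 7), (9, 14)) = 8.6023

Closest pair: (11, 20) and (9, 14) with distance 6.3246

The closest pair is (11, 20) and (9, 14) with Euclidean distance 6.3246. For 7 points, brute-force pairwise comparison is shown above. For large n, the divide-and-conquer algorithm (sort by x, recurse on halves, check the dividing strip) achieves O(n log n).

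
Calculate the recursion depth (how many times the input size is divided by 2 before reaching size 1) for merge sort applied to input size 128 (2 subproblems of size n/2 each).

For divide and conquer with division factor 2:

Problem sizes at each level:
Level 0: 128
Level 1: 64
Level 2: 32
Level 3: 16
Level 4: 8
Level 5: 4
Level 6: 2
Level 7: 1

The root is level 0 and the size-1 base case is level 7 (the tree spans levels 0 through 7, i.e. 8 levels counting the root), so the depth is the number of divisions: log_2(128) = 7

The recursion tree depth is log_2(128) = 7. At each level, the problem size is divided by 2, so it takes 7 divisions to reduce to a base case of size 1. The algorithm makes 2 recursive calls at each level.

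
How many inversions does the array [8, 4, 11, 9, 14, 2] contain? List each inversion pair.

Finding inversions in [8, 4, 11, 9, 14, 2]:

(0, 1): arr[0]=8 > arr[1]=4
(0, 5): arr[0]=8 > arr[5]=2
(1, 5): arr[1]=4 > arr[5]=2
(2, 3): arr[2]=11 > arr[3]=9
(2, 5): arr[2]=11 > arr[5]=2
(3, 5): arr[3]=9 > arr[5]=2
(4, 5): arr[4]=14 > arr[5]=2

Total inversions: 7

The array has 7 inversion(s): (0,1), (0,5), (1,5), (2,3), (2,5), (3,5), (4,5). Each pair (i,j) satisfies i < j and arr[i] > arr[j].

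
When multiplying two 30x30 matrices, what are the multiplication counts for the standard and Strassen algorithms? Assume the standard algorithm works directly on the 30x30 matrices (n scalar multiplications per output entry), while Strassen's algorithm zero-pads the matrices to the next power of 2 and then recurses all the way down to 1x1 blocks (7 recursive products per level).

Matrix multiplication for 30x30 matrices:

Strassen's algorithm requires power-of-2 dimensions. Pad 30x30 to 32x32 (next power of 2).

Standard algorithm: 30^3 = 27000 multiplications
Strassen's algorithm: 7^(log2(32)) = 7^5 = 16807 multiplications
Savings: 27000 - 16807 = 10193 multiplications

Standard: 27000 multiplications (30^3). Strassen: 16807 multiplications (7^5, after padding to 32x32). Strassen reduces 8 recursive multiplications to 7 at each level.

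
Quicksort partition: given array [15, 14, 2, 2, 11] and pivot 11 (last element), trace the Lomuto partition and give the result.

Lomuto partition with pivot = 11:

Initial array: [15, 14, 2, 2, 11]

arr[0]=15 > 11: no swap
arr[1]=14 > 11: no swap
arr[2]=2 <= 11: swap with position 0, array becomes [2, 14, 15, 2, 11]
arr[3]=2 <= 11: swap with position 1, array becomes [2, 2, 15, 14, 11]

Place pivot at position 2: [2, 2, 11, 14, 15]
Pivot position: 2

After partitioning with pivot 11, the array becomes [2, 2, 11, 14, 15]. The pivot is placed at index 2. All elements to the left of the pivot are <= 11, and all elements to the right are > 11.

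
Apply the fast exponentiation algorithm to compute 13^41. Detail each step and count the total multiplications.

Computing 13^41 by squaring (build up from 13^1; each line after the first costs one multiplication):

13^1 = 13
13^2 = (13^1)^2 = 13^2 = 169
13^4 = (13^2)^2 = 169^2 = 28561
13^5 = 13 * 13^4 = 13 * 28561 = 371293
13^10 = (13^5)^2 = 371293^2 = 137858491849
13^20 = (13^10)^2 = 137858491849^2 = 19004963774880799438801
13^40 = (13^20)^2 = 19004963774880799438801^2 = 361188648084531445929920877641340156544317601
13^41 = 13 * 13^40 = 13 * 361188648084531445929920877641340156544317601 = 4695452425098908797088971409337422035076128813

Result: 4695452425098908797088971409337422035076128813
Multiplications needed: 7 (7 lines after 13^1)

13^41 = 4695452425098908797088971409337422035076128813. Using exponentiation by squaring, this requires 7 multiplications. The key idea: if the exponent is even, square the half-power; if odd, multiply by the base once.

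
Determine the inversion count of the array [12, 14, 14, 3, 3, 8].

Finding inversions in [12, 14, 14, 3, 3, 8]:

(0, 3): arr[0]=12 > arr[3]=3
(0, 4): arr[0]=12 > arr[4]=3
(0, 5): arr[0]=12 > arr[5]=8
(1, 3): arr[1]=14 > arr[3]=3
(1, 4): arr[1]=14 > arr[4]=3
(1, 5): arr[1]=14 > arr[5]=8
(2, 3): arr[2]=14 > arr[3]=3
(2, 4): arr[2]=14 > arr[4]=3
(2, 5): arr[2]=14 > arr[5]=8

Total inversions: 9

The array has 9 inversion(s): (0,3), (0,4), (0,5), (1,3), (1,4), (1,5), (2,3), (2,4), (2,5). Each pair (i,j) satisfies i < j and arr[i] > arr[j].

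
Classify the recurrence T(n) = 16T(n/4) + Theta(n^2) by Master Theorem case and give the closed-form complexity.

Master Theorem for T(n) = 16T(n/4) + O(n^2):

a = 16, b = 4, c = 2
log_b(a) = log_4(16) = 2.0000

Case 2: c = 2 = log_4(16) = 2.0000
T(n) = O(n^2 log n) = O(n^2 log n)

For T(n) = 16T(n/4) + O(n^2): log_4(16) = 2.0000. This is Case 2 of the Master Theorem (c = log_b(a), equal work at all levels), giving O(n^2 log n).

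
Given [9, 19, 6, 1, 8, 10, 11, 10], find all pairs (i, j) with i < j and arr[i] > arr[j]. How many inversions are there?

Finding inversions in [9, 19, 6, 1, 8, 10, 11, 10]:

(0, 2): arr[0]=9 > arr[2]=6
(0, 3): arr[0]=9 > arr[3]=1
(0, 4): arr[0]=9 > arr[4]=8
(1, 2): arr[1]=19 > arr[2]=6
(1, 3): arr[1]=19 > arr[3]=1
(1, 4): arr[1]=19 > arr[4]=8
(1, 5): arr[1]=19 > arr[5]=10
(1, 6): arr[1]=19 > arr[6]=11
(1, 7): arr[1]=19 > arr[7]=10
(2, 3): arr[2]=6 > arr[3]=1
(6, 7): arr[6]=11 > arr[7]=10

Total inversions: 11

The array has 11 inversion(s): (0,2), (0,3), (0,4), (1,2), (1,3), (1,4), (1,5), (1,6), (1,7), (2,3), (6,7). Each pair (i,j) satisfies i < j and arr[i] > arr[j].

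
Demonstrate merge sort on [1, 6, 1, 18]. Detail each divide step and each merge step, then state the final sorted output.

Merge sort trace:

Split: [1, 6, 1, 18] -> [1, 6] and [1, 18]
  Split: [1, 6] -> [1] and [6]
  Merge: [1] + [6] -> [1, 6]
  Split: [1, 18] -> [1] and [18]
  Merge: [1] + [18] -> [1, 18]
Merge: [1, 6] + [1, 18] -> [1, 1, 6, 18]

Final sorted array: [1, 1, 6, 18]

The merge sort proceeds by recursively splitting the array and merging sorted halves.
After all merges, the sorted array is [1, 1, 6, 18].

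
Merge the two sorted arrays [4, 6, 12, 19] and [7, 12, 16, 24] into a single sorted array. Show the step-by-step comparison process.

Merging process:

Compare 4 vs 7: take 4 from left. Merged: [4]
Compare 6 vs 7: take 6 from left. Merged: [4, 6]
Compare 12 vs 7: take 7 from right. Merged: [4, 6, 7]
Compare 12 vs 12: take 12 from left. Merged: [4, 6, 7, 12]
Compare 19 vs 12: take 12 from right. Merged: [4, 6, 7, 12, 12]
Compare 19 vs 16: take 16 from right. Merged: [4, 6, 7, 12, 12, 16]
Compare 19 vs 24: take 19 from left. Merged: [4, 6, 7, 12, 12, 16, 19]
Append remaining from right: [24]. Merged: [4, 6, 7, 12, 12, 16, 19, 24]

Final merged array: [4, 6, 7, 12, 12, 16, 19, 24]
Total comparisons: 7

The merged array is [4, 6, 7, 12, 12, 16, 19, 24], requiring 7 comparisons. The merge step runs in O(n) time where n is the total number of elements.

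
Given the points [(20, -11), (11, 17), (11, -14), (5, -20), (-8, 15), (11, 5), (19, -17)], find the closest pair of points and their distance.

Computing all pairwise distances among 7 points:

d((20, -11), (11, 17)) = 29.4109
d((20, -11), (11, -14)) = 9.4868
d((20, -11), (5, -20)) = 17.4929
d((20, -11), (-8, 15)) = 38.2099
d((20, -11), (11, 5)) = 18.3576
d((20, -11), (19, -17)) = 6.0828 <-- minimum
d((11, 17), (11, -14)) = 31.0
d((11, 17), (5, -20)) = 37.4833
d((11, 17), (-8, 15)) = 19.105
d((11, 17), (11, 5)) = 12.0
d((11, 17), (19, -17)) = 34.9285
d((11, -14), (5, -20)) = 8.4853
d((11, -14), (-8, 15)) = 34.6699
d((11, -14), (11, 5)) = 19.0
d((11, -14), (19, -17)) = 8.544
d((5, -20), (-8, 15)) = 37.3363
d((5, -20), (11, 5)) = 25.7099
d((5, -20), (19, -17)) = 14.3178
d((-8, 15), (11, 5)) = 21.4709
d((-8, 15), (19, -17)) = 41.8688
d((11, 5), (19, -17)) = 23.4094

Closest pair: (20, -11) and (19, -17) with distance 6.0828

The closest pair is (20, -11) and (19, -17) with Euclidean distance 6.0828. For 7 points, brute-force pairwise comparison is shown above. For large n, the divide-and-conquer algorithm (sort by x, recurse on halves, check the dividing strip) achieves O(n log n).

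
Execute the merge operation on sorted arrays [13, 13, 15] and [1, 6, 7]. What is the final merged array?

Merging process:

Compare 13 vs 1: take 1 from right. Merged: [1]
Compare 13 vs 6: take 6 from right. Merged: [1, 6]
Compare 13 vs 7: take 7 from right. Merged: [1, 6, 7]
Append remaining from left: [13, 13, 15]. Merged: [1, 6, 7, 13, 13, 15]

Final merged array: [1, 6, 7, 13, 13, 15]
Total comparisons: 3

The merged array is [1, 6, 7, 13, 13, 15], requiring 3 comparisons. The merge step runs in O(n) time where n is the total number of elements.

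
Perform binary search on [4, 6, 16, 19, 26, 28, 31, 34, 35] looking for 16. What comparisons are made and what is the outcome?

Binary search for 16 in [4, 6, 16, 19, 26, 28, 31, 34, 35]:

lo=0, hi=8, mid=4, arr[mid]=26 -> 26 > 16, search left half
lo=0, hi=3, mid=1, arr[mid]=6 -> 6 < 16, search right half
lo=2, hi=3, mid=2, arr[mid]=16 -> Found target at index 2!

Binary search finds 16 at index 2 after 3 comparisons. The search repeatedly halves the search space by comparing with the middle element.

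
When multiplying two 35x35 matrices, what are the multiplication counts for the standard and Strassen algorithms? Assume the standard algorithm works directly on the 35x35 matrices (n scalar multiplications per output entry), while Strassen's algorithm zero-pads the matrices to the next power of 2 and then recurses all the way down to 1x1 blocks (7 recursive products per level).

Matrix multiplication for 35x35 matrices:

Strassen's algorithm requires power-of-2 dimensions. Pad 35x35 to 64x64 (next power of 2).

Standard algorithm: 35^3 = 42875 multiplications
Strassen's algorithm: 7^(log2(64)) = 7^6 = 117649 multiplications
Difference: 42875 - 117649 = -74774 (Strassen uses MORE here due to padding overhead — for small or just-over-power-of-2 n, padding can outweigh the per-level savings)

Standard: 42875 multiplications (35^3). Strassen: 117649 multiplications (7^6, after padding to 64x64). Strassen reduces 8 recursive multiplications to 7 at each level.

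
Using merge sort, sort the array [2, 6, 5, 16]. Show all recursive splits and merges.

Merge sort trace:

Split: [2, 6, 5, 16] -> [2, 6] and [5, 16]
  Split: [2, 6] -> [2] and [6]
  Merge: [2] + [6] -> [2, 6]
  Split: [5, 16] -> [5] and [16]
  Merge: [5] + [16] -> [5, 16]
Merge: [2, 6] + [5, 16] -> [2, 5, 6, 16]

Final sorted array: [2, 5, 6, 16]

The merge sort proceeds by recursively splitting the array and merging sorted halves.
After all merges, the sorted array is [2, 5, 6, 16].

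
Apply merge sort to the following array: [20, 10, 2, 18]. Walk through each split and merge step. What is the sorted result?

Merge sort trace:

Split: [20, 10, 2, 18] -> [20, 10] and [2, 18]
  Split: [20, 10] -> [20] and [10]
  Merge: [20] + [10] -> [10, 20]
  Split: [2, 18] -> [2] and [18]
  Merge: [2] + [18] -> [2, 18]
Merge: [10, 20] + [2, 18] -> [2, 10, 18, 20]

Final sorted array: [2, 10, 18, 20]

The merge sort proceeds by recursively splitting the array and merging sorted halves.
After all merges, the sorted array is [2, 10, 18, 20].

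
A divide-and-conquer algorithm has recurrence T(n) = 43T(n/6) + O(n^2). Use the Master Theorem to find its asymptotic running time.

Master Theorem for T(n) = 43T(n/6) + O(n^2):

a = 43, b = 6, c = 2
log_b(a) = log_6(43) = 2.0992

Case 1: c = 2 < log_6(43) = 2.0992
T(n) = O(n^(log_6 43))

For T(n) = 43T(n/6) + O(n^2): log_6(43) = 2.0992. This is Case 1 of the Master Theorem (c < log_b(a), work dominated by leaves), giving O(n^(log_6 43)).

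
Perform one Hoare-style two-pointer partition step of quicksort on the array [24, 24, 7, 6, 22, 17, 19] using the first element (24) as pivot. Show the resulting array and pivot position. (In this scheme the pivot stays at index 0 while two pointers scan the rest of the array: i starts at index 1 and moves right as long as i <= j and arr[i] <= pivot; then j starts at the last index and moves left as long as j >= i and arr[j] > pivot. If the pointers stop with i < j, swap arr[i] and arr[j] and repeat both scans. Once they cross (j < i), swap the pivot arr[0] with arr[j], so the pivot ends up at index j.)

Hoare-style two-pointer partition with pivot = 24:

Initial array: [24, 24, 7, 6, 22, 17, 19]

Pointers start at i = 1, j = 6.
i ends at 7, j ends at 6: the pointers have crossed (j < i), so scanning stops.

Swap pivot arr[0] with arr[6] to place pivot at position 6: [19, 24, 7, 6, 22, 17, 24]
Pivot position: 6

After partitioning with pivot 24, the array becomes [19, 24, 7, 6, 22, 17, 24]. The pivot is placed at index 6. All elements to the left of the pivot are <= 24, and all elements to the right are > 24.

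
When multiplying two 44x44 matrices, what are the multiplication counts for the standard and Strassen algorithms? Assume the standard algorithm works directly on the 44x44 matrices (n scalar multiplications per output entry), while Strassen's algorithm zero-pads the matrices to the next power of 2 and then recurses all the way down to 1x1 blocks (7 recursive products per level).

Matrix multiplication for 44x44 matrices:

Strassen's algorithm requires power-of-2 dimensions. Pad 44x44 to 64x64 (next power of 2).

Standard algorithm: 44^3 = 85184 multiplications
Strassen's algorithm: 7^(log2(64)) = 7^6 = 117649 multiplications
Difference: 85184 - 117649 = -32465 (Strassen uses MORE here due to padding overhead — for small or just-over-power-of-2 n, padding can outweigh the per-level savings)

Standard: 85184 multiplications (44^3). Strassen: 117649 multiplications (7^6, after padding to 64x64). Strassen reduces 8 recursive multiplications to 7 at each level.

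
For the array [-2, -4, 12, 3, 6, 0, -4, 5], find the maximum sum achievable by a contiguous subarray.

Using Kadane's algorithm on [-2, -4, 12, 3, 6, 0, -4, 5]:

Scanning through the array:
Position 1 (value -4): max_ending_here = -4, max_so_far = -2
Position 2 (value 12): max_ending_here = 12, max_so_far = 12
Position 3 (value 3): max_ending_here = 15, max_so_far = 15
Position 4 (value 6): max_ending_here = 21, max_so_far = 21
Position 5 (value 0): max_ending_here = 21, max_so_far = 21
Position 6 (value -4): max_ending_here = 17, max_so_far = 21
Position 7 (value 5): max_ending_here = 22, max_so_far = 22

Maximum subarray: [12, 3, 6, 0, -4, 5]
Maximum sum: 22

The maximum subarray is [12, 3, 6, 0, -4, 5] with sum 22. This subarray runs from index 2 to index 7.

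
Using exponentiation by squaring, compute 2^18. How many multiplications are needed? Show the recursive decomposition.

Computing 2^18 by squaring (build up from 2^1; each line after the first costs one multiplication):

2^1 = 2
2^2 = (2^1)^2 = 2^2 = 4
2^4 = (2^2)^2 = 4^2 = 16
2^8 = (2^4)^2 = 16^2 = 256
2^9 = 2 * 2^8 = 2 * 256 = 512
2^18 = (2^9)^2 = 512^2 = 262144

Result: 262144
Multiplications needed: 5 (5 lines after 2^1)

2^18 = 262144. Using exponentiation by squaring, this requires 5 multiplications. The key idea: if the exponent is even, square the half-power; if odd, multiply by the base once.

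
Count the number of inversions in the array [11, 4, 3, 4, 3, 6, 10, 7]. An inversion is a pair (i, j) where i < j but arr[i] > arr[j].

Finding inversions in [11, 4, 3, 4, 3, 6, 10, 7]:

(0, 1): arr[0]=11 > arr[1]=4
(0, 2): arr[0]=11 > arr[2]=3
(0, 3): arr[0]=11 > arr[3]=4
(0, 4): arr[0]=11 > arr[4]=3
(0, 5): arr[0]=11 > arr[5]=6
(0, 6): arr[0]=11 > arr[6]=10
(0, 7): arr[0]=11 > arr[7]=7
(1, 2): arr[1]=4 > arr[2]=3
(1, 4): arr[1]=4 > arr[4]=3
(3, 4): arr[3]=4 > arr[4]=3
(6, 7): arr[6]=10 > arr[7]=7

Total inversions: 11

The array has 11 inversion(s): (0,1), (0,2), (0,3), (0,4), (0,5), (0,6), (0,7), (1,2), (1,4), (3,4), (6,7). Each pair (i,j) satisfies i < j and arr[i] > arr[j].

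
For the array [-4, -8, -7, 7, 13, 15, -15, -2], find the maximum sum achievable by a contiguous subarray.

Using Kadane's algorithm on [-4, -8, -7, 7, 13, 15, -15, -2]:

Scanning through the array:
Position 1 (value -8): max_ending_here = -8, max_so_far = -4
Position 2 (value -7): max_ending_here = -7, max_so_far = -4
Position 3 (value 7): max_ending_here = 7, max_so_far = 7
Position 4 (value 13): max_ending_here = 20, max_so_far = 20
Position 5 (value 15): max_ending_here = 35, max_so_far = 35
Position 6 (value -15): max_ending_here = 20, max_so_far = 35
Position 7 (value -2): max_ending_here = 18, max_so_far = 35

Maximum subarray: [7, 13, 15]
Maximum sum: 35

The maximum subarray is [7, 13, 15] with sum 35. This subarray runs from index 3 to index 5.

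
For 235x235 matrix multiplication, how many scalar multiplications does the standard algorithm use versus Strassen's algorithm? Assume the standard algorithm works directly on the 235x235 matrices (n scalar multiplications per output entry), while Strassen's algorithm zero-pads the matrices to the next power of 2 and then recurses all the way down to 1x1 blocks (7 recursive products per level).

Matrix multiplication for 235x235 matrices:

Strassen's algorithm requires power-of-2 dimensions. Pad 235x235 to 256x256 (next power of 2).

Standard algorithm: 235^3 = 12977875 multiplications
Strassen's algorithm: 7^(log2(256)) = 7^8 = 5764801 multiplications
Savings: 12977875 - 5764801 = 7213074 multiplications

Standard: 12977875 multiplications (235^3). Strassen: 5764801 multiplications (7^8, after padding to 256x256). Strassen reduces 8 recursive multiplications to 7 at each level.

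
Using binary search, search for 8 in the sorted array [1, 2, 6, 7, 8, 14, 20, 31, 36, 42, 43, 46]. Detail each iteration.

Binary search for 8 in [1, 2, 6, 7, 8, 14, 20, 31, 36, 42, 43, 46]:

lo=0, hi=11, mid=5, arr[mid]=14 -> 14 > 8, search left half
lo=0, hi=4, mid=2, arr[mid]=6 -> 6 < 8, search right half
lo=3, hi=4, mid=3, arr[mid]=7 -> 7 < 8, search right half
lo=4, hi=4, mid=4, arr[mid]=8 -> Found target at index 4!

Binary search finds 8 at index 4 after 4 comparisons. The search repeatedly halves the search space by comparing with the middle element.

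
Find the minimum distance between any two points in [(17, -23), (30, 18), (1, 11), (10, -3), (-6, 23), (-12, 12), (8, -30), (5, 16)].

Computing all pairwise distances among 8 points:

d((17, -23), (30, 18)) = 43.0116
d((17, -23), (1, 11)) = 37.5766
d((17, -23), (10, -3)) = 21.1896
d((17, -23), (-6, 23)) = 51.4296
d((17, -23), (-12, 12)) = 45.4533
d((17, -23), (8, -30)) = 11.4018
d((17, -23), (5, 16)) = 40.8044
d((30, 18), (1, 11)) = 29.8329
d((30, 18), (10, -3)) = 29.0
d((30, 18), (-6, 23)) = 36.3456
d((30, 18), (-12, 12)) = 42.4264
d((30, 18), (8, -30)) = 52.8015
d((30, 18), (5, 16)) = 25.0799
d((1, 11), (10, -3)) = 16.6433
d((1, 11), (-6, 23)) = 13.8924
d((1, 11), (-12, 12)) = 13.0384
d((1, 11), (8, -30)) = 41.5933
d((1, 11), (5, 16)) = 6.4031 <-- minimum
d((10, -3), (-6, 23)) = 30.5287
d((10, -3), (-12, 12)) = 26.6271
d((10, -3), (8, -30)) = 27.074
d((10, -3), (5, 16)) = 19.6469
d((-6, 23), (-12, 12)) = 12.53
d((-6, 23), (8, -30)) = 54.8179
d((-6, 23), (5, 16)) = 13.0384
d((-12, 12), (8, -30)) = 46.5188
d((-12, 12), (5, 16)) = 17.4642
d((8, -30), (5, 16)) = 46.0977

Closest pair: (1, 11) and (5, 16) with distance 6.4031

The closest pair is (1, 11) and (5, 16) with Euclidean distance 6.4031. For 8 points, brute-force pairwise comparison is shown above. For large n, the divide-and-conquer algorithm (sort by x, recurse on halves, check the dividing strip) achieves O(n log n).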